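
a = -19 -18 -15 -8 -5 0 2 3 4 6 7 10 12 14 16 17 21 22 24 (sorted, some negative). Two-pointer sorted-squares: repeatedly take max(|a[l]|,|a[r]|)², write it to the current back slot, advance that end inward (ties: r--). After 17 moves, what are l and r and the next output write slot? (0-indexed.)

l=0 r=18: |-19|<=|24| out[18]=576, r--
l=0 r=17: |-19|<=|22| out[17]=484, r--
l=0 r=16: |-19|<=|21| out[16]=441, r--
l=0 r=15: |-19|>|17| out[15]=361, l++
l=1 r=15: |-18|>|17| out[14]=324, l++
l=2 r=15: |-15|<=|17| out[13]=289, r--
l=2 r=14: |-15|<=|16| out[12]=256, r--
l=2 r=13: |-15|>|14| out[11]=225, l++
l=3 r=13: |-8|<=|14| out[10]=196, r--
l=3 r=12: |-8|<=|12| out[9]=144, r--
l=3 r=11: |-8|<=|10| out[8]=100, r--
l=3 r=10: |-8|>|7| out[7]=64, l++
l=4 r=10: |-5|<=|7| out[6]=49, r--
l=4 r=9: |-5|<=|6| out[5]=36, r--
l=4 r=8: |-5|>|4| out[4]=25, l++
l=5 r=8: |0|<=|4| out[3]=16, r--
l=5 r=7: |0|<=|3| out[2]=9, r--

l=5, r=6, next write slot=1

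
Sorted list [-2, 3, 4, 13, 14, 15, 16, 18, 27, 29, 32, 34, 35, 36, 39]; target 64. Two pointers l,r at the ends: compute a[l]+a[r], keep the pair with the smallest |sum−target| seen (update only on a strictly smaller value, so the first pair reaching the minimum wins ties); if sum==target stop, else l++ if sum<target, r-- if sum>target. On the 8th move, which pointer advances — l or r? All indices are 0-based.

l

[0,14] -2+39=37 d=27 * → l++
[1,14] 3+39=42 d=22 * → l++
[2,14] 4+39=43 d=21 * → l++
[3,14] 13+39=52 d=12 * → l++
[4,14] 14+39=53 d=11 * → l++
[5,14] 15+39=54 d=10 * → l++
[6,14] 16+39=55 d=9 * → l++
[7,14] 18+39=57 d=7 * → l++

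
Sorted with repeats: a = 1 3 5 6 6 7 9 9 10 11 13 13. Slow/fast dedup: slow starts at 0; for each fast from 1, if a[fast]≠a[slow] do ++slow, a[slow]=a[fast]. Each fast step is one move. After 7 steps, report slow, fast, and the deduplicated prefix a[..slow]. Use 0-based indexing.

slow=0 fast=1: a[fast]=3≠a[slow]=1 write a[1]=3, slow++,fast++
slow=1 fast=2: a[fast]=5≠a[slow]=3 write a[2]=5, slow++,fast++
slow=2 fast=3: a[fast]=6≠a[slow]=5 write a[3]=6, slow++,fast++
slow=3 fast=4: a[fast]=6=a[slow] dup, fast++
slow=3 fast=5: a[fast]=7≠a[slow]=6 write a[4]=7, slow++,fast++
slow=4 fast=6: a[fast]=9≠a[slow]=7 write a[5]=9, slow++,fast++
slow=5 fast=7: a[fast]=9=a[slow] dup, fast++

slow=5, fast=8, prefix=[1, 3, 5, 6, 7, 9]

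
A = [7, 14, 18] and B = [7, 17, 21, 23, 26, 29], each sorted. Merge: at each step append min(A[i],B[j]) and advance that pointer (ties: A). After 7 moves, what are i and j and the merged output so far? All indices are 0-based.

i=3, j=4, merged so far=[7, 7, 14, 17, 18, 21, 23]

[i=0,j=0] A[i]=7<=B[j]=7 take 7 → i++
[i=1,j=0] A[i]=14>B[j]=7 take 7 → j++
[i=1,j=1] A[i]=14<=B[j]=17 take 14 → i++
[i=2,j=1] A[i]=18>B[j]=17 take 17 → j++
[i=2,j=2] A[i]=18<=B[j]=21 take 18 → i++
[i=3,j=2] A done, take B[j]=21 → j++
[i=3,j=3] A done, take B[j]=23 → j++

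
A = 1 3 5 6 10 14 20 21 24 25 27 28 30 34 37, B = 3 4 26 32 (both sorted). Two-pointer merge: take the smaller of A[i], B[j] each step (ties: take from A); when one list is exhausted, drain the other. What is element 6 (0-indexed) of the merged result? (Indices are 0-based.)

[i=0,j=0] A[i]=1<=B[j]=3 take 1 → i++
[i=1,j=0] A[i]=3<=B[j]=3 take 3 → i++
[i=2,j=0] A[i]=5>B[j]=3 take 3 → j++
[i=2,j=1] A[i]=5>B[j]=4 take 4 → j++
[i=2,j=2] A[i]=5<=B[j]=26 take 5 → i++
[i=3,j=2] A[i]=6<=B[j]=26 take 6 → i++
[i=4,j=2] A[i]=10<=B[j]=26 take 10 → i++
[i=5,j=2] A[i]=14<=B[j]=26 take 14 → i++
[i=6,j=2] A[i]=20<=B[j]=26 take 20 → i++
[i=7,j=2] A[i]=21<=B[j]=26 take 21 → i++
[i=8,j=2] A[i]=24<=B[j]=26 take 24 → i++
[i=9,j=2] A[i]=25<=B[j]=26 take 25 → i++
[i=10,j=2] A[i]=27>B[j]=26 take 26 → j++
[i=10,j=3] A[i]=27<=B[j]=32 take 27 → i++
[i=11,j=3] A[i]=28<=B[j]=32 take 28 → i++
[i=12,j=3] A[i]=30<=B[j]=32 take 30 → i++
[i=13,j=3] A[i]=34>B[j]=32 take 32 → j++
[i=13,j=4] B done, take A[i]=34 → i++
[i=14,j=4] B done, take A[i]=37 → i++

merged[6] = 10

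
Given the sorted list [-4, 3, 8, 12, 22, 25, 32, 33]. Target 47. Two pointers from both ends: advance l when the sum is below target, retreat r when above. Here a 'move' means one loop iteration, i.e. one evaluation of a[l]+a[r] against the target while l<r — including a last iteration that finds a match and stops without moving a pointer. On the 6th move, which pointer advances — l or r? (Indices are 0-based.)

r

l=0 r=7: -4+33=29 <47, l++
l=1 r=7: 3+33=36 <47, l++
l=2 r=7: 8+33=41 <47, l++
l=3 r=7: 12+33=45 <47, l++
l=4 r=7: 22+33=55 >47, r--
l=4 r=6: 22+32=54 >47, r--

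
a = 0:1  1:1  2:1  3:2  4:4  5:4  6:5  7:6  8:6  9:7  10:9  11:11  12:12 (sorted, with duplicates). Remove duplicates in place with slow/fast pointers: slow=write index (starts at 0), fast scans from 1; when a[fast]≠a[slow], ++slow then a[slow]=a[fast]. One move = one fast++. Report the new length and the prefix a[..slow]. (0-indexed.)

length 9; prefix = [1, 2, 4, 5, 6, 7, 9, 11, 12]

slow=0 fast=1: a[fast]=1=a[slow] dup, fast++
slow=0 fast=2: a[fast]=1=a[slow] dup, fast++
slow=0 fast=3: a[fast]=2≠a[slow]=1 write a[1]=2, slow++,fast++
slow=1 fast=4: a[fast]=4≠a[slow]=2 write a[2]=4, slow++,fast++
slow=2 fast=5: a[fast]=4=a[slow] dup, fast++
slow=2 fast=6: a[fast]=5≠a[slow]=4 write a[3]=5, slow++,fast++
slow=3 fast=7: a[fast]=6≠a[slow]=5 write a[4]=6, slow++,fast++
slow=4 fast=8: a[fast]=6=a[slow] dup, fast++
slow=4 fast=9: a[fast]=7≠a[slow]=6 write a[5]=7, slow++,fast++
slow=5 fast=10: a[fast]=9≠a[slow]=7 write a[6]=9, slow++,fast++
slow=6 fast=11: a[fast]=11≠a[slow]=9 write a[7]=11, slow++,fast++
slow=7 fast=12: a[fast]=12≠a[slow]=11 write a[8]=12, slow++,fast++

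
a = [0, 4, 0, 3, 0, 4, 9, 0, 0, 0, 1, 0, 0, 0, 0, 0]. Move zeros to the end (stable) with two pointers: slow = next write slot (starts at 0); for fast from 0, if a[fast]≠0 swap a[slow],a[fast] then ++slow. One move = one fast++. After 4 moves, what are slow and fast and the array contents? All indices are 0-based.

slow=2, fast=4, a=[4, 3, 0, 0, 0, 4, 9, 0, 0, 0, 1, 0, 0, 0, 0, 0]

(s=0,f=0) a[fast]=0 → fast++
(s=0,f=1) a[fast]=4≠0 swap→a[0]=4 → slow++,fast++
(s=1,f=2) a[fast]=0 → fast++
(s=1,f=3) a[fast]=3≠0 swap→a[1]=3 → slow++,fast++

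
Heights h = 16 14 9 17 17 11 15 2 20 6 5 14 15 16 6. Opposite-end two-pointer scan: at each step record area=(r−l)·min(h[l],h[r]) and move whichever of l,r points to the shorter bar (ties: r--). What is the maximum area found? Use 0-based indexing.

l=0 r=14: min(16,6)*14=84 best=84 *, r--
l=0 r=13: min(16,16)*13=208 best=208 *, r--
l=0 r=12: min(16,15)*12=180 best=208, r--
l=0 r=11: min(16,14)*11=154 best=208, r--
l=0 r=10: min(16,5)*10=50 best=208, r--
l=0 r=9: min(16,6)*9=54 best=208, r--
l=0 r=8: min(16,20)*8=128 best=208, l++
l=1 r=8: min(14,20)*7=98 best=208, l++
l=2 r=8: min(9,20)*6=54 best=208, l++
l=3 r=8: min(17,20)*5=85 best=208, l++
l=4 r=8: min(17,20)*4=68 best=208, l++
l=5 r=8: min(11,20)*3=33 best=208, l++
l=6 r=8: min(15,20)*2=30 best=208, l++
l=7 r=8: min(2,20)*1=2 best=208, l++

max area = 208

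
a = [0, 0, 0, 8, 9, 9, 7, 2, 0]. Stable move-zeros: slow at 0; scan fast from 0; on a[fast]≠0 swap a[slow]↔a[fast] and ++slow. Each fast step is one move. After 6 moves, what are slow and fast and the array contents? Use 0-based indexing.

slow=3, fast=6, a=[8, 9, 9, 0, 0, 0, 7, 2, 0]

slow=0 fast=0: a[fast]=0, fast++
slow=0 fast=1: a[fast]=0, fast++
slow=0 fast=2: a[fast]=0, fast++
slow=0 fast=3: a[fast]=8≠0 swap→a[0]=8, slow++,fast++
slow=1 fast=4: a[fast]=9≠0 swap→a[1]=9, slow++,fast++
slow=2 fast=5: a[fast]=9≠0 swap→a[2]=9, slow++,fast++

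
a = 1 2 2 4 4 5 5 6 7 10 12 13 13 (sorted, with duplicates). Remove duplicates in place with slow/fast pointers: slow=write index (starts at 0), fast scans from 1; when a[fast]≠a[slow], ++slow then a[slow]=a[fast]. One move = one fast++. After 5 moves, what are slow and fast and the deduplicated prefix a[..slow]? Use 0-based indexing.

slow=3, fast=6, prefix=[1, 2, 4, 5]

(s=0,f=1) a[fast]=2≠a[slow]=1 write a[1]=2 → slow++,fast++
(s=1,f=2) a[fast]=2=a[slow] dup → fast++
(s=1,f=3) a[fast]=4≠a[slow]=2 write a[2]=4 → slow++,fast++
(s=2,f=4) a[fast]=4=a[slow] dup → fast++
(s=2,f=5) a[fast]=5≠a[slow]=4 write a[3]=5 → slow++,fast++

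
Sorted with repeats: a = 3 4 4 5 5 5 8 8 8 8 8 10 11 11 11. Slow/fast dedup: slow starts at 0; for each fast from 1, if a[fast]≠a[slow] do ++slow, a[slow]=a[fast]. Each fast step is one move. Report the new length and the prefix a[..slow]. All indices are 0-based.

length 6; prefix = [3, 4, 5, 8, 10, 11]

(s=0,f=1) a[fast]=4≠a[slow]=3 write a[1]=4 → slow++,fast++
(s=1,f=2) a[fast]=4=a[slow] dup → fast++
(s=1,f=3) a[fast]=5≠a[slow]=4 write a[2]=5 → slow++,fast++
(s=2,f=4) a[fast]=5=a[slow] dup → fast++
(s=2,f=5) a[fast]=5=a[slow] dup → fast++
(s=2,f=6) a[fast]=8≠a[slow]=5 write a[3]=8 → slow++,fast++
(s=3,f=7) a[fast]=8=a[slow] dup → fast++
(s=3,f=8) a[fast]=8=a[slow] dup → fast++
(s=3,f=9) a[fast]=8=a[slow] dup → fast++
(s=3,f=10) a[fast]=8=a[slow] dup → fast++
(s=3,f=11) a[fast]=10≠a[slow]=8 write a[4]=10 → slow++,fast++
(s=4,f=12) a[fast]=11≠a[slow]=10 write a[5]=11 → slow++,fast++
(s=5,f=13) a[fast]=11=a[slow] dup → fast++
(s=5,f=14) a[fast]=11=a[slow] dup → fast++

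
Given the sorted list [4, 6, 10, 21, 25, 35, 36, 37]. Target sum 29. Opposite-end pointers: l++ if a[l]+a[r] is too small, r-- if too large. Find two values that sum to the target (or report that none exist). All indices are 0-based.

(4, 25)

l=0 r=7: 4+37=41 >29, r--
l=0 r=6: 4+36=40 >29, r--
l=0 r=5: 4+35=39 >29, r--
l=0 r=4: 4+25=29, found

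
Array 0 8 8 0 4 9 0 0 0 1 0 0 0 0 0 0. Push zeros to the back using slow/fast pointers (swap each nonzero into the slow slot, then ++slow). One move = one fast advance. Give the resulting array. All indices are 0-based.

[8, 8, 4, 9, 1, 0, 0, 0, 0, 0, 0, 0, 0, 0, 0, 0]

(s=0,f=0) a[fast]=0 → fast++
(s=0,f=1) a[fast]=8≠0 swap→a[0]=8 → slow++,fast++
(s=1,f=2) a[fast]=8≠0 swap→a[1]=8 → slow++,fast++
(s=2,f=3) a[fast]=0 → fast++
(s=2,f=4) a[fast]=4≠0 swap→a[2]=4 → slow++,fast++
(s=3,f=5) a[fast]=9≠0 swap→a[3]=9 → slow++,fast++
(s=4,f=6) a[fast]=0 → fast++
(s=4,f=7) a[fast]=0 → fast++
(s=4,f=8) a[fast]=0 → fast++
(s=4,f=9) a[fast]=1≠0 swap→a[4]=1 → slow++,fast++
(s=5,f=10) a[fast]=0 → fast++
(s=5,f=11) a[fast]=0 → fast++
(s=5,f=12) a[fast]=0 → fast++
(s=5,f=13) a[fast]=0 → fast++
(s=5,f=14) a[fast]=0 → fast++
(s=5,f=15) a[fast]=0 → fast++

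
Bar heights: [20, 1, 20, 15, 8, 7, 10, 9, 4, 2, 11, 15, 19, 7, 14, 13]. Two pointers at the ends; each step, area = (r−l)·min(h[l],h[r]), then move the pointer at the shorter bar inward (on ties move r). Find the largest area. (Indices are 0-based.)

max area = 228

l=0 r=15: min(20,13)*15=195 best=195 *, r--
l=0 r=14: min(20,14)*14=196 best=196 *, r--
l=0 r=13: min(20,7)*13=91 best=196, r--
l=0 r=12: min(20,19)*12=228 best=228 *, r--
l=0 r=11: min(20,15)*11=165 best=228, r--
l=0 r=10: min(20,11)*10=110 best=228, r--
l=0 r=9: min(20,2)*9=18 best=228, r--
l=0 r=8: min(20,4)*8=32 best=228, r--
l=0 r=7: min(20,9)*7=63 best=228, r--
l=0 r=6: min(20,10)*6=60 best=228, r--
l=0 r=5: min(20,7)*5=35 best=228, r--
l=0 r=4: min(20,8)*4=32 best=228, r--
l=0 r=3: min(20,15)*3=45 best=228, r--
l=0 r=2: min(20,20)*2=40 best=228, r--
l=0 r=1: min(20,1)*1=1 best=228, r--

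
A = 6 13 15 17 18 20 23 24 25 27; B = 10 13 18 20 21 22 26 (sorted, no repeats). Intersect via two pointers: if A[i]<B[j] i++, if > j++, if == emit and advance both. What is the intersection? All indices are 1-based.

i=1 j=1: 6<10, i++
i=2 j=1: 13>10, j++
i=2 j=2: 13==13 emit, i++,j++
i=3 j=3: 15<18, i++
i=4 j=3: 17<18, i++
i=5 j=3: 18==18 emit, i++,j++
i=6 j=4: 20==20 emit, i++,j++
i=7 j=5: 23>21, j++
i=7 j=6: 23>22, j++
i=7 j=7: 23<26, i++
i=8 j=7: 24<26, i++
i=9 j=7: 25<26, i++
i=10 j=7: 27>26, j++

intersection = [13, 18, 20]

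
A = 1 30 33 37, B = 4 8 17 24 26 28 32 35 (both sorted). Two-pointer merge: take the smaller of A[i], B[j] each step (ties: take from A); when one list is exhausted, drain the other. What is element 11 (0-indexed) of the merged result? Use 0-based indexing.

[i=0,j=0] A[i]=1<=B[j]=4 take 1 → i++
[i=1,j=0] A[i]=30>B[j]=4 take 4 → j++
[i=1,j=1] A[i]=30>B[j]=8 take 8 → j++
[i=1,j=2] A[i]=30>B[j]=17 take 17 → j++
[i=1,j=3] A[i]=30>B[j]=24 take 24 → j++
[i=1,j=4] A[i]=30>B[j]=26 take 26 → j++
[i=1,j=5] A[i]=30>B[j]=28 take 28 → j++
[i=1,j=6] A[i]=30<=B[j]=32 take 30 → i++
[i=2,j=6] A[i]=33>B[j]=32 take 32 → j++
[i=2,j=7] A[i]=33<=B[j]=35 take 33 → i++
[i=3,j=7] A[i]=37>B[j]=35 take 35 → j++
[i=3,j=8] B done, take A[i]=37 → i++

merged[11] = 37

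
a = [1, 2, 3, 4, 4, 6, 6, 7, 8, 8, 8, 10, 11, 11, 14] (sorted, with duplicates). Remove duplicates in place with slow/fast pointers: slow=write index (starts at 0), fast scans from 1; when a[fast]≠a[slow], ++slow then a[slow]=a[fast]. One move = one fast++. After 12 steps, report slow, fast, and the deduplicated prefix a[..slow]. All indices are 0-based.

slow=0 fast=1: a[fast]=2≠a[slow]=1 write a[1]=2, slow++,fast++
slow=1 fast=2: a[fast]=3≠a[slow]=2 write a[2]=3, slow++,fast++
slow=2 fast=3: a[fast]=4≠a[slow]=3 write a[3]=4, slow++,fast++
slow=3 fast=4: a[fast]=4=a[slow] dup, fast++
slow=3 fast=5: a[fast]=6≠a[slow]=4 write a[4]=6, slow++,fast++
slow=4 fast=6: a[fast]=6=a[slow] dup, fast++
slow=4 fast=7: a[fast]=7≠a[slow]=6 write a[5]=7, slow++,fast++
slow=5 fast=8: a[fast]=8≠a[slow]=7 write a[6]=8, slow++,fast++
slow=6 fast=9: a[fast]=8=a[slow] dup, fast++
slow=6 fast=10: a[fast]=8=a[slow] dup, fast++
slow=6 fast=11: a[fast]=10≠a[slow]=8 write a[7]=10, slow++,fast++
slow=7 fast=12: a[fast]=11≠a[slow]=10 write a[8]=11, slow++,fast++

slow=8, fast=13, prefix=[1, 2, 3, 4, 6, 7, 8, 10, 11]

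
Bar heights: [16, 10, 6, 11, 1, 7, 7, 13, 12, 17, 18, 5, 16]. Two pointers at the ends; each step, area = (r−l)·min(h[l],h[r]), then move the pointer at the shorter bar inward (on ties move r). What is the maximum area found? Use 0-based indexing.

max area = 192

[0,12] min(16,16)*12=192 best=192 * → r--
[0,11] min(16,5)*11=55 best=192 → r--
[0,10] min(16,18)*10=160 best=192 → l++
[1,10] min(10,18)*9=90 best=192 → l++
[2,10] min(6,18)*8=48 best=192 → l++
[3,10] min(11,18)*7=77 best=192 → l++
[4,10] min(1,18)*6=6 best=192 → l++
[5,10] min(7,18)*5=35 best=192 → l++
[6,10] min(7,18)*4=28 best=192 → l++
[7,10] min(13,18)*3=39 best=192 → l++
[8,10] min(12,18)*2=24 best=192 → l++
[9,10] min(17,18)*1=17 best=192 → l++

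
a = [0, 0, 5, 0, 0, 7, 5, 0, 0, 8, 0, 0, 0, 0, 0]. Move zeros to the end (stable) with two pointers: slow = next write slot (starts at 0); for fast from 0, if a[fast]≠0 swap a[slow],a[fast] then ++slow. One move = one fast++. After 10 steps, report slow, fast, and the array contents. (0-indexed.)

slow=0 fast=0: a[fast]=0, fast++
slow=0 fast=1: a[fast]=0, fast++
slow=0 fast=2: a[fast]=5≠0 swap→a[0]=5, slow++,fast++
slow=1 fast=3: a[fast]=0, fast++
slow=1 fast=4: a[fast]=0, fast++
slow=1 fast=5: a[fast]=7≠0 swap→a[1]=7, slow++,fast++
slow=2 fast=6: a[fast]=5≠0 swap→a[2]=5, slow++,fast++
slow=3 fast=7: a[fast]=0, fast++
slow=3 fast=8: a[fast]=0, fast++
slow=3 fast=9: a[fast]=8≠0 swap→a[3]=8, slow++,fast++

slow=4, fast=10, a=[5, 7, 5, 8, 0, 0, 0, 0, 0, 0, 0, 0, 0, 0, 0]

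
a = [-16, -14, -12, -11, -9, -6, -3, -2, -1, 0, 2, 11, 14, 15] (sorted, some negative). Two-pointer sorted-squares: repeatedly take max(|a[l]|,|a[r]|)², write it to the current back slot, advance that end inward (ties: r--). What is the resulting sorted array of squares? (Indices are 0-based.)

[0, 1, 4, 4, 9, 36, 81, 121, 121, 144, 196, 196, 225, 256]

l=0 r=13: |-16|>|15| out[13]=256, l++
l=1 r=13: |-14|<=|15| out[12]=225, r--
l=1 r=12: |-14|<=|14| out[11]=196, r--
l=1 r=11: |-14|>|11| out[10]=196, l++
l=2 r=11: |-12|>|11| out[9]=144, l++
l=3 r=11: |-11|<=|11| out[8]=121, r--
l=3 r=10: |-11|>|2| out[7]=121, l++
l=4 r=10: |-9|>|2| out[6]=81, l++
l=5 r=10: |-6|>|2| out[5]=36, l++
l=6 r=10: |-3|>|2| out[4]=9, l++
l=7 r=10: |-2|<=|2| out[3]=4, r--
l=7 r=9: |-2|>|0| out[2]=4, l++
l=8 r=9: |-1|>|0| out[1]=1, l++
l=9 r=9: |0|<=|0| out[0]=0, r--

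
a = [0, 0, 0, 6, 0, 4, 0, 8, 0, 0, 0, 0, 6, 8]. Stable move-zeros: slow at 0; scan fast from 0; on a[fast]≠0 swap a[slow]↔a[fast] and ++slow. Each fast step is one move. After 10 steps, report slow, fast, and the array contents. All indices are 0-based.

slow=0 fast=0: a[fast]=0, fast++
slow=0 fast=1: a[fast]=0, fast++
slow=0 fast=2: a[fast]=0, fast++
slow=0 fast=3: a[fast]=6≠0 swap→a[0]=6, slow++,fast++
slow=1 fast=4: a[fast]=0, fast++
slow=1 fast=5: a[fast]=4≠0 swap→a[1]=4, slow++,fast++
slow=2 fast=6: a[fast]=0, fast++
slow=2 fast=7: a[fast]=8≠0 swap→a[2]=8, slow++,fast++
slow=3 fast=8: a[fast]=0, fast++
slow=3 fast=9: a[fast]=0, fast++

slow=3, fast=10, a=[6, 4, 8, 0, 0, 0, 0, 0, 0, 0, 0, 0, 6, 8]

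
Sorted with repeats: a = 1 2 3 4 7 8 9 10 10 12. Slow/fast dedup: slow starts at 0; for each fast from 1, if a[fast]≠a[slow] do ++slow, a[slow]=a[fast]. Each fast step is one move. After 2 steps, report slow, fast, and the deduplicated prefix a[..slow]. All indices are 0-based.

slow=0 fast=1: a[fast]=2≠a[slow]=1 write a[1]=2, slow++,fast++
slow=1 fast=2: a[fast]=3≠a[slow]=2 write a[2]=3, slow++,fast++

slow=2, fast=3, prefix=[1, 2, 3]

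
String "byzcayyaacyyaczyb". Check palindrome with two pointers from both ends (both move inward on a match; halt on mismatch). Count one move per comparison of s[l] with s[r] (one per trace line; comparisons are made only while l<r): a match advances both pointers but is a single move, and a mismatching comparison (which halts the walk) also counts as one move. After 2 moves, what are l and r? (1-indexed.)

l=1 r=17: 'b'=='b', l++,r--
l=2 r=16: 'y'=='y', l++,r--

l=3, r=15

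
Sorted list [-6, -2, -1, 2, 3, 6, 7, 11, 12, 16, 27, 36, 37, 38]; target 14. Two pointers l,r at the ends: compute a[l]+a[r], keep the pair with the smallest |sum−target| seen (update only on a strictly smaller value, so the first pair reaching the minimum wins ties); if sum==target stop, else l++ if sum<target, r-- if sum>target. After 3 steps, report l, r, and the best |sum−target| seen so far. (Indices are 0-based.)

[0,13] -6+38=32 d=18 * → r--
[0,12] -6+37=31 d=17 * → r--
[0,11] -6+36=30 d=16 * → r--

l=0, r=10, best |Δ|=16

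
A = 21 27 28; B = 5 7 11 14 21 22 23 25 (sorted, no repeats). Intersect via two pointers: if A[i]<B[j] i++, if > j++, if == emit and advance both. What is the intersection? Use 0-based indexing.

intersection = [21]

i=0 j=0: 21>5, j++
i=0 j=1: 21>7, j++
i=0 j=2: 21>11, j++
i=0 j=3: 21>14, j++
i=0 j=4: 21==21 emit, i++,j++
i=1 j=5: 27>22, j++
i=1 j=6: 27>23, j++
i=1 j=7: 27>25, j++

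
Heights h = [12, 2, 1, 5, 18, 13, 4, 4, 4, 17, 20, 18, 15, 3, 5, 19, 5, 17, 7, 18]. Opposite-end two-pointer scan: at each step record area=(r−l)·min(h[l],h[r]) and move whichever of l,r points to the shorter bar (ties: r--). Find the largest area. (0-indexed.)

max area = 270

l=0 r=19: min(12,18)*19=228 best=228 *, l++
l=1 r=19: min(2,18)*18=36 best=228, l++
l=2 r=19: min(1,18)*17=17 best=228, l++
l=3 r=19: min(5,18)*16=80 best=228, l++
l=4 r=19: min(18,18)*15=270 best=270 *, r--
l=4 r=18: min(18,7)*14=98 best=270, r--
l=4 r=17: min(18,17)*13=221 best=270, r--
l=4 r=16: min(18,5)*12=60 best=270, r--
l=4 r=15: min(18,19)*11=198 best=270, l++
l=5 r=15: min(13,19)*10=130 best=270, l++
l=6 r=15: min(4,19)*9=36 best=270, l++
l=7 r=15: min(4,19)*8=32 best=270, l++
l=8 r=15: min(4,19)*7=28 best=270, l++
l=9 r=15: min(17,19)*6=102 best=270, l++
l=10 r=15: min(20,19)*5=95 best=270, r--
l=10 r=14: min(20,5)*4=20 best=270, r--
l=10 r=13: min(20,3)*3=9 best=270, r--
l=10 r=12: min(20,15)*2=30 best=270, r--
l=10 r=11: min(20,18)*1=18 best=270, r--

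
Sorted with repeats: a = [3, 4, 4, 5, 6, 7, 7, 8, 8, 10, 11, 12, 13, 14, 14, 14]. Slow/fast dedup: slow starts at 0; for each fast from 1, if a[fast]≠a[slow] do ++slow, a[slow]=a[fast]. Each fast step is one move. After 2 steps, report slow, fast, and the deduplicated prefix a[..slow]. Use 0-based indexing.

slow=1, fast=3, prefix=[3, 4]

(s=0,f=1) a[fast]=4≠a[slow]=3 write a[1]=4 → slow++,fast++
(s=1,f=2) a[fast]=4=a[slow] dup → fast++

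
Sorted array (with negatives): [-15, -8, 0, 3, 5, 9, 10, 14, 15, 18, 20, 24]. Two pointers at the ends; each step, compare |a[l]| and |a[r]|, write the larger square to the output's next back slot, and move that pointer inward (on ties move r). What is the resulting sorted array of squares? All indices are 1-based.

[0, 9, 25, 64, 81, 100, 196, 225, 225, 324, 400, 576]

[1,12] |-15|<=|24| out[12]=576 → r--
[1,11] |-15|<=|20| out[11]=400 → r--
[1,10] |-15|<=|18| out[10]=324 → r--
[1,9] |-15|<=|15| out[9]=225 → r--
[1,8] |-15|>|14| out[8]=225 → l++
[2,8] |-8|<=|14| out[7]=196 → r--
[2,7] |-8|<=|10| out[6]=100 → r--
[2,6] |-8|<=|9| out[5]=81 → r--
[2,5] |-8|>|5| out[4]=64 → l++
[3,5] |0|<=|5| out[3]=25 → r--
[3,4] |0|<=|3| out[2]=9 → r--
[3,3] |0|<=|0| out[1]=0 → r--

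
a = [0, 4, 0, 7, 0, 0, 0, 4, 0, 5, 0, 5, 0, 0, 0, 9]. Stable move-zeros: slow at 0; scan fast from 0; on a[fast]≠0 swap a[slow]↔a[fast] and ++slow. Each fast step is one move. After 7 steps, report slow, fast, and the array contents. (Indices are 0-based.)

slow=0 fast=0: a[fast]=0, fast++
slow=0 fast=1: a[fast]=4≠0 swap→a[0]=4, slow++,fast++
slow=1 fast=2: a[fast]=0, fast++
slow=1 fast=3: a[fast]=7≠0 swap→a[1]=7, slow++,fast++
slow=2 fast=4: a[fast]=0, fast++
slow=2 fast=5: a[fast]=0, fast++
slow=2 fast=6: a[fast]=0, fast++

slow=2, fast=7, a=[4, 7, 0, 0, 0, 0, 0, 4, 0, 5, 0, 5, 0, 0, 0, 9]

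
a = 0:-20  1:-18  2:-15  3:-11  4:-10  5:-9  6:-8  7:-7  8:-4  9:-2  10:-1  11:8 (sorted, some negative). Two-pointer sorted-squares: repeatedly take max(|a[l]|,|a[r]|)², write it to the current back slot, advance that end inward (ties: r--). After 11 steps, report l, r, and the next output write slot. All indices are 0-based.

l=0 r=11: |-20|>|8| out[11]=400, l++
l=1 r=11: |-18|>|8| out[10]=324, l++
l=2 r=11: |-15|>|8| out[9]=225, l++
l=3 r=11: |-11|>|8| out[8]=121, l++
l=4 r=11: |-10|>|8| out[7]=100, l++
l=5 r=11: |-9|>|8| out[6]=81, l++
l=6 r=11: |-8|<=|8| out[5]=64, r--
l=6 r=10: |-8|>|-1| out[4]=64, l++
l=7 r=10: |-7|>|-1| out[3]=49, l++
l=8 r=10: |-4|>|-1| out[2]=16, l++
l=9 r=10: |-2|>|-1| out[1]=4, l++

l=10, r=10, next write slot=0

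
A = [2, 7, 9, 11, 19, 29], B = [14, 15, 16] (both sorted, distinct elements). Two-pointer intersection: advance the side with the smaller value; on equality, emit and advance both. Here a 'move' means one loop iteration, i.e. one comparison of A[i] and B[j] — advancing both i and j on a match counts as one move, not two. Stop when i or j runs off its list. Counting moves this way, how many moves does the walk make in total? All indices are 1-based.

7 moves

[i=1,j=1] 2<14 → i++
[i=2,j=1] 7<14 → i++
[i=3,j=1] 9<14 → i++
[i=4,j=1] 11<14 → i++
[i=5,j=1] 19>14 → j++
[i=5,j=2] 19>15 → j++
[i=5,j=3] 19>16 → j++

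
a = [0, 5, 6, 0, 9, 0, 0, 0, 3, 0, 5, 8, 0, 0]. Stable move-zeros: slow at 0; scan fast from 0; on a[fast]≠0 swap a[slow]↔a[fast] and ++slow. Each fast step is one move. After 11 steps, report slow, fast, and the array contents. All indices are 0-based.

slow=5, fast=11, a=[5, 6, 9, 3, 5, 0, 0, 0, 0, 0, 0, 8, 0, 0]

(s=0,f=0) a[fast]=0 → fast++
(s=0,f=1) a[fast]=5≠0 swap→a[0]=5 → slow++,fast++
(s=1,f=2) a[fast]=6≠0 swap→a[1]=6 → slow++,fast++
(s=2,f=3) a[fast]=0 → fast++
(s=2,f=4) a[fast]=9≠0 swap→a[2]=9 → slow++,fast++
(s=3,f=5) a[fast]=0 → fast++
(s=3,f=6) a[fast]=0 → fast++
(s=3,f=7) a[fast]=0 → fast++
(s=3,f=8) a[fast]=3≠0 swap→a[3]=3 → slow++,fast++
(s=4,f=9) a[fast]=0 → fast++
(s=4,f=10) a[fast]=5≠0 swap→a[4]=5 → slow++,fast++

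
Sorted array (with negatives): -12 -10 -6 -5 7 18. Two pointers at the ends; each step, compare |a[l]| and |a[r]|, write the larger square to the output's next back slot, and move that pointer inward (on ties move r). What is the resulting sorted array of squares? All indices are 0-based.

l=0 r=5: |-12|<=|18| out[5]=324, r--
l=0 r=4: |-12|>|7| out[4]=144, l++
l=1 r=4: |-10|>|7| out[3]=100, l++
l=2 r=4: |-6|<=|7| out[2]=49, r--
l=2 r=3: |-6|>|-5| out[1]=36, l++
l=3 r=3: |-5|<=|-5| out[0]=25, r--

[25, 36, 49, 100, 144, 324]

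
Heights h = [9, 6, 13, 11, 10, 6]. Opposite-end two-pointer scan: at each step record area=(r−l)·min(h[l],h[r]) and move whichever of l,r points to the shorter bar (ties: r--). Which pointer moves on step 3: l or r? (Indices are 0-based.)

[0,5] min(9,6)*5=30 best=30 * → r--
[0,4] min(9,10)*4=36 best=36 * → l++
[1,4] min(6,10)*3=18 best=36 → l++

l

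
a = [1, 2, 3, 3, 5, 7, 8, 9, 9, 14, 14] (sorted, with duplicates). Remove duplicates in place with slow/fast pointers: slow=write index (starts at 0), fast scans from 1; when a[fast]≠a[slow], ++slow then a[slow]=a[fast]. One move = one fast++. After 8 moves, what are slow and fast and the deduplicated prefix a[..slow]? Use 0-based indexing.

slow=6, fast=9, prefix=[1, 2, 3, 5, 7, 8, 9]

slow=0 fast=1: a[fast]=2≠a[slow]=1 write a[1]=2, slow++,fast++
slow=1 fast=2: a[fast]=3≠a[slow]=2 write a[2]=3, slow++,fast++
slow=2 fast=3: a[fast]=3=a[slow] dup, fast++
slow=2 fast=4: a[fast]=5≠a[slow]=3 write a[3]=5, slow++,fast++
slow=3 fast=5: a[fast]=7≠a[slow]=5 write a[4]=7, slow++,fast++
slow=4 fast=6: a[fast]=8≠a[slow]=7 write a[5]=8, slow++,fast++
slow=5 fast=7: a[fast]=9≠a[slow]=8 write a[6]=9, slow++,fast++
slow=6 fast=8: a[fast]=9=a[slow] dup, fast++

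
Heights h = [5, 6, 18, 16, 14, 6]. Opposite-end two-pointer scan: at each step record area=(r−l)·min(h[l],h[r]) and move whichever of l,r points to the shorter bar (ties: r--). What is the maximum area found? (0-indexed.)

max area = 28

l=0 r=5: min(5,6)*5=25 best=25 *, l++
l=1 r=5: min(6,6)*4=24 best=25, r--
l=1 r=4: min(6,14)*3=18 best=25, l++
l=2 r=4: min(18,14)*2=28 best=28 *, r--
l=2 r=3: min(18,16)*1=16 best=28, r--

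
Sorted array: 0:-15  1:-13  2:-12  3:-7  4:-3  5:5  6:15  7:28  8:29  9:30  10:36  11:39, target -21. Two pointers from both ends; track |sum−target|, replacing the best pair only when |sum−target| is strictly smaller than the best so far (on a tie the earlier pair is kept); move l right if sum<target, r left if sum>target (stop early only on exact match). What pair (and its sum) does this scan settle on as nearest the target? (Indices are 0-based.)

[0,11] -15+39=24 d=45 * → r--
[0,10] -15+36=21 d=42 * → r--
[0,9] -15+30=15 d=36 * → r--
[0,8] -15+29=14 d=35 * → r--
[0,7] -15+28=13 d=34 * → r--
[0,6] -15+15=0 d=21 * → r--
[0,5] -15+5=-10 d=11 * → r--
[0,4] -15+-3=-18 d=3 * → r--
[0,3] -15+-7=-22 d=1 * → l++
[1,3] -13+-7=-20 d=1 → r--
[1,2] -13+-12=-25 d=4 → l++

pair (-15, -7) with sum -22 (|Δ|=1)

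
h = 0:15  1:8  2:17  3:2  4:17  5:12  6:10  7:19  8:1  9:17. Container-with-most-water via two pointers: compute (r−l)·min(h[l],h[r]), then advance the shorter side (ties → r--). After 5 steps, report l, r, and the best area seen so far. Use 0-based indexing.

l=3, r=7, best area=135

l=0 r=9: min(15,17)*9=135 best=135 *, l++
l=1 r=9: min(8,17)*8=64 best=135, l++
l=2 r=9: min(17,17)*7=119 best=135, r--
l=2 r=8: min(17,1)*6=6 best=135, r--
l=2 r=7: min(17,19)*5=85 best=135, l++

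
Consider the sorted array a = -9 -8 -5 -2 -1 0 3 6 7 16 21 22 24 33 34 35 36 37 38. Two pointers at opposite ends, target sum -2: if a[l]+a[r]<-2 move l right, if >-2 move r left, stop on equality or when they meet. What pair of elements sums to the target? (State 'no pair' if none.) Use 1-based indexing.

(-9, 7)

l=1 r=19: -9+38=29 >-2, r--
l=1 r=18: -9+37=28 >-2, r--
l=1 r=17: -9+36=27 >-2, r--
l=1 r=16: -9+35=26 >-2, r--
l=1 r=15: -9+34=25 >-2, r--
l=1 r=14: -9+33=24 >-2, r--
l=1 r=13: -9+24=15 >-2, r--
l=1 r=12: -9+22=13 >-2, r--
l=1 r=11: -9+21=12 >-2, r--
l=1 r=10: -9+16=7 >-2, r--
l=1 r=9: -9+7=-2, found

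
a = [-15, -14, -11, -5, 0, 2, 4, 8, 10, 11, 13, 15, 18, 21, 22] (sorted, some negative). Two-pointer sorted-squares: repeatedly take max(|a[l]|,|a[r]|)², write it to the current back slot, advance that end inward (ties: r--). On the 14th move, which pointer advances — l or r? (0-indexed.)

l=0 r=14: |-15|<=|22| out[14]=484, r--
l=0 r=13: |-15|<=|21| out[13]=441, r--
l=0 r=12: |-15|<=|18| out[12]=324, r--
l=0 r=11: |-15|<=|15| out[11]=225, r--
l=0 r=10: |-15|>|13| out[10]=225, l++
l=1 r=10: |-14|>|13| out[9]=196, l++
l=2 r=10: |-11|<=|13| out[8]=169, r--
l=2 r=9: |-11|<=|11| out[7]=121, r--
l=2 r=8: |-11|>|10| out[6]=121, l++
l=3 r=8: |-5|<=|10| out[5]=100, r--
l=3 r=7: |-5|<=|8| out[4]=64, r--
l=3 r=6: |-5|>|4| out[3]=25, l++
l=4 r=6: |0|<=|4| out[2]=16, r--
l=4 r=5: |0|<=|2| out[1]=4, r--

r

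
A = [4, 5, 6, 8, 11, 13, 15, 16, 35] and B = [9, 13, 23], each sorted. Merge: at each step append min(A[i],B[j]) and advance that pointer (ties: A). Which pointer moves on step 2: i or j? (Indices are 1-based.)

[i=1,j=1] A[i]=4<=B[j]=9 take 4 → i++
[i=2,j=1] A[i]=5<=B[j]=9 take 5 → i++

i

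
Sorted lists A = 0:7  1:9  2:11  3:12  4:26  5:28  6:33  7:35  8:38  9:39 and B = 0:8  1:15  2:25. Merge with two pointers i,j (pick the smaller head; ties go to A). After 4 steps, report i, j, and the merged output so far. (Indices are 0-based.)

i=3, j=1, merged so far=[7, 8, 9, 11]

[i=0,j=0] A[i]=7<=B[j]=8 take 7 → i++
[i=1,j=0] A[i]=9>B[j]=8 take 8 → j++
[i=1,j=1] A[i]=9<=B[j]=15 take 9 → i++
[i=2,j=1] A[i]=11<=B[j]=15 take 11 → i++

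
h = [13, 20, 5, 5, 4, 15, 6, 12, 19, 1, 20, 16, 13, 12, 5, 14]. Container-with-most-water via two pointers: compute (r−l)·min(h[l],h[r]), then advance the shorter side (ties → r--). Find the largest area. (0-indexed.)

[0,15] min(13,14)*15=195 best=195 * → l++
[1,15] min(20,14)*14=196 best=196 * → r--
[1,14] min(20,5)*13=65 best=196 → r--
[1,13] min(20,12)*12=144 best=196 → r--
[1,12] min(20,13)*11=143 best=196 → r--
[1,11] min(20,16)*10=160 best=196 → r--
[1,10] min(20,20)*9=180 best=196 → r--
[1,9] min(20,1)*8=8 best=196 → r--
[1,8] min(20,19)*7=133 best=196 → r--
[1,7] min(20,12)*6=72 best=196 → r--
[1,6] min(20,6)*5=30 best=196 → r--
[1,5] min(20,15)*4=60 best=196 → r--
[1,4] min(20,4)*3=12 best=196 → r--
[1,3] min(20,5)*2=10 best=196 → r--
[1,2] min(20,5)*1=5 best=196 → r--

max area = 196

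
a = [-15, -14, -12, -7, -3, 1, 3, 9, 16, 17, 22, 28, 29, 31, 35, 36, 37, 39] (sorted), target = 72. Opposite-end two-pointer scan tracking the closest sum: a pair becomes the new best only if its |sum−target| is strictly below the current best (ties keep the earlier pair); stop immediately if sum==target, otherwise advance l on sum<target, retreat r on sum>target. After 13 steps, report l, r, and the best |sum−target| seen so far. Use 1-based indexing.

l=14, r=18, best |Δ|=4

[1,18] -15+39=24 d=48 * → l++
[2,18] -14+39=25 d=47 * → l++
[3,18] -12+39=27 d=45 * → l++
[4,18] -7+39=32 d=40 * → l++
[5,18] -3+39=36 d=36 * → l++
[6,18] 1+39=40 d=32 * → l++
[7,18] 3+39=42 d=30 * → l++
[8,18] 9+39=48 d=24 * → l++
[9,18] 16+39=55 d=17 * → l++
[10,18] 17+39=56 d=16 * → l++
[11,18] 22+39=61 d=11 * → l++
[12,18] 28+39=67 d=5 * → l++
[13,18] 29+39=68 d=4 * → l++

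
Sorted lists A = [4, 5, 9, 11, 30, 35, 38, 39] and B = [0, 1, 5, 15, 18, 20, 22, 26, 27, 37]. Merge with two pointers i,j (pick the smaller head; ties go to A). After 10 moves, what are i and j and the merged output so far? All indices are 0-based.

[i=0,j=0] A[i]=4>B[j]=0 take 0 → j++
[i=0,j=1] A[i]=4>B[j]=1 take 1 → j++
[i=0,j=2] A[i]=4<=B[j]=5 take 4 → i++
[i=1,j=2] A[i]=5<=B[j]=5 take 5 → i++
[i=2,j=2] A[i]=9>B[j]=5 take 5 → j++
[i=2,j=3] A[i]=9<=B[j]=15 take 9 → i++
[i=3,j=3] A[i]=11<=B[j]=15 take 11 → i++
[i=4,j=3] A[i]=30>B[j]=15 take 15 → j++
[i=4,j=4] A[i]=30>B[j]=18 take 18 → j++
[i=4,j=5] A[i]=30>B[j]=20 take 20 → j++

i=4, j=6, merged so far=[0, 1, 4, 5, 5, 9, 11, 15, 18, 20]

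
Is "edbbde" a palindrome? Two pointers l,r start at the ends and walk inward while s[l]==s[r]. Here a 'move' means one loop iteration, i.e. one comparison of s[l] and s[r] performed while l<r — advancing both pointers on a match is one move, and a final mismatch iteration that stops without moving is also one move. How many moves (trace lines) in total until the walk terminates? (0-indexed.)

3 moves

[0,5] 'e'=='e' → l++,r--
[1,4] 'd'=='d' → l++,r--
[2,3] 'b'=='b' → l++,r--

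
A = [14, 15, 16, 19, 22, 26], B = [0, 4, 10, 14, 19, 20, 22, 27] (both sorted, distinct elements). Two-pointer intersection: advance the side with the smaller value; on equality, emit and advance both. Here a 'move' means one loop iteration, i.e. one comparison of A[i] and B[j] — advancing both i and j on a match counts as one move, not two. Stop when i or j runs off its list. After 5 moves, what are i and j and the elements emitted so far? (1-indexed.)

i=3, j=5, emitted=[14]

[i=1,j=1] 14>0 → j++
[i=1,j=2] 14>4 → j++
[i=1,j=3] 14>10 → j++
[i=1,j=4] 14==14 emit → i++,j++
[i=2,j=5] 15<19 → i++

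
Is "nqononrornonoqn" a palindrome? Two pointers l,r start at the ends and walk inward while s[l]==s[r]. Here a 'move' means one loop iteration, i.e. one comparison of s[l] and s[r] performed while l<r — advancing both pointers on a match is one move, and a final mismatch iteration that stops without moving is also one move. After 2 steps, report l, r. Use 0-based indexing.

l=0 r=14: 'n'=='n', l++,r--
l=1 r=13: 'q'=='q', l++,r--

l=2, r=12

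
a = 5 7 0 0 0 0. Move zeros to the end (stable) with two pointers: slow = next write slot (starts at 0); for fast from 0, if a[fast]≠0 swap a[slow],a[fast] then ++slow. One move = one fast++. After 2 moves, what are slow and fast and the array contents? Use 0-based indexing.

slow=0 fast=0: a[fast]=5≠0 swap→a[0]=5, slow++,fast++
slow=1 fast=1: a[fast]=7≠0 swap→a[1]=7, slow++,fast++

slow=2, fast=2, a=[5, 7, 0, 0, 0, 0]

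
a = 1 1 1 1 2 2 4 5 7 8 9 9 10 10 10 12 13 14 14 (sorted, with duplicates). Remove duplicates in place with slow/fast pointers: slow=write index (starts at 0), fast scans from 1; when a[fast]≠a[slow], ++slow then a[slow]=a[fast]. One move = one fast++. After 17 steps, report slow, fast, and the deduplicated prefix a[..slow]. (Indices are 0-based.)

slow=10, fast=18, prefix=[1, 2, 4, 5, 7, 8, 9, 10, 12, 13, 14]

(s=0,f=1) a[fast]=1=a[slow] dup → fast++
(s=0,f=2) a[fast]=1=a[slow] dup → fast++
(s=0,f=3) a[fast]=1=a[slow] dup → fast++
(s=0,f=4) a[fast]=2≠a[slow]=1 write a[1]=2 → slow++,fast++
(s=1,f=5) a[fast]=2=a[slow] dup → fast++
(s=1,f=6) a[fast]=4≠a[slow]=2 write a[2]=4 → slow++,fast++
(s=2,f=7) a[fast]=5≠a[slow]=4 write a[3]=5 → slow++,fast++
(s=3,f=8) a[fast]=7≠a[slow]=5 write a[4]=7 → slow++,fast++
(s=4,f=9) a[fast]=8≠a[slow]=7 write a[5]=8 → slow++,fast++
(s=5,f=10) a[fast]=9≠a[slow]=8 write a[6]=9 → slow++,fast++
(s=6,f=11) a[fast]=9=a[slow] dup → fast++
(s=6,f=12) a[fast]=10≠a[slow]=9 write a[7]=10 → slow++,fast++
(s=7,f=13) a[fast]=10=a[slow] dup → fast++
(s=7,f=14) a[fast]=10=a[slow] dup → fast++
(s=7,f=15) a[fast]=12≠a[slow]=10 write a[8]=12 → slow++,fast++
(s=8,f=16) a[fast]=13≠a[slow]=12 write a[9]=13 → slow++,fast++
(s=9,f=17) a[fast]=14≠a[slow]=13 write a[10]=14 → slow++,fast++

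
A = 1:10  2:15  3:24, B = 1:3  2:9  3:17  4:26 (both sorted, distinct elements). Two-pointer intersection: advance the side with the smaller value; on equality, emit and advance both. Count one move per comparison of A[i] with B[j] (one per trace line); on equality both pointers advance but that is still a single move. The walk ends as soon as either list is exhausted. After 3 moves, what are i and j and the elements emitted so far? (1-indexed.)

i=2, j=3, emitted=[]

[i=1,j=1] 10>3 → j++
[i=1,j=2] 10>9 → j++
[i=1,j=3] 10<17 → i++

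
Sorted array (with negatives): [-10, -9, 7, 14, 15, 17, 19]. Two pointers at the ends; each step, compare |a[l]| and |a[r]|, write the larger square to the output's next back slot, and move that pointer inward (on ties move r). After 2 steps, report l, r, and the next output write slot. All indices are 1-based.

l=1 r=7: |-10|<=|19| out[7]=361, r--
l=1 r=6: |-10|<=|17| out[6]=289, r--

l=1, r=5, next write slot=5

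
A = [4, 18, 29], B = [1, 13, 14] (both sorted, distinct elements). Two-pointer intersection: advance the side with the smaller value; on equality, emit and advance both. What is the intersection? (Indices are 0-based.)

intersection = []

i=0 j=0: 4>1, j++
i=0 j=1: 4<13, i++
i=1 j=1: 18>13, j++
i=1 j=2: 18>14, j++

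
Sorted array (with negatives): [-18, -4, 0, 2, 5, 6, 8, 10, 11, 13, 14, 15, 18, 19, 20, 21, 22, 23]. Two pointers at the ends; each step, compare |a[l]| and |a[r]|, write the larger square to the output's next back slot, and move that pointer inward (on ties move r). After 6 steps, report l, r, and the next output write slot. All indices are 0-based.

l=0, r=11, next write slot=11

l=0 r=17: |-18|<=|23| out[17]=529, r--
l=0 r=16: |-18|<=|22| out[16]=484, r--
l=0 r=15: |-18|<=|21| out[15]=441, r--
l=0 r=14: |-18|<=|20| out[14]=400, r--
l=0 r=13: |-18|<=|19| out[13]=361, r--
l=0 r=12: |-18|<=|18| out[12]=324, r--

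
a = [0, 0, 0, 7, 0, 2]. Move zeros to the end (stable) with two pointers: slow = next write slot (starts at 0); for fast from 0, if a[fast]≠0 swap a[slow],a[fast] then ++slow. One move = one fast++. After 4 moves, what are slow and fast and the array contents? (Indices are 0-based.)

slow=0 fast=0: a[fast]=0, fast++
slow=0 fast=1: a[fast]=0, fast++
slow=0 fast=2: a[fast]=0, fast++
slow=0 fast=3: a[fast]=7≠0 swap→a[0]=7, slow++,fast++

slow=1, fast=4, a=[7, 0, 0, 0, 0, 2]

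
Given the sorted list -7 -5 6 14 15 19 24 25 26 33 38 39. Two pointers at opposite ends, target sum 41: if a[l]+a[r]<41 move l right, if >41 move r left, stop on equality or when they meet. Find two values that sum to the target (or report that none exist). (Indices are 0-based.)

(15, 26)

[0,11] -7+39=32 <41 → l++
[1,11] -5+39=34 <41 → l++
[2,11] 6+39=45 >41 → r--
[2,10] 6+38=44 >41 → r--
[2,9] 6+33=39 <41 → l++
[3,9] 14+33=47 >41 → r--
[3,8] 14+26=40 <41 → l++
[4,8] 15+26=41 → found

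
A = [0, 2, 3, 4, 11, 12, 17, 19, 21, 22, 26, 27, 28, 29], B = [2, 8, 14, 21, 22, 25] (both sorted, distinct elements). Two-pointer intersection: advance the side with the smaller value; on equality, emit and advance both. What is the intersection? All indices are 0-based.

intersection = [2, 21, 22]

i=0 j=0: 0<2, i++
i=1 j=0: 2==2 emit, i++,j++
i=2 j=1: 3<8, i++
i=3 j=1: 4<8, i++
i=4 j=1: 11>8, j++
i=4 j=2: 11<14, i++
i=5 j=2: 12<14, i++
i=6 j=2: 17>14, j++
i=6 j=3: 17<21, i++
i=7 j=3: 19<21, i++
i=8 j=3: 21==21 emit, i++,j++
i=9 j=4: 22==22 emit, i++,j++
i=10 j=5: 26>25, j++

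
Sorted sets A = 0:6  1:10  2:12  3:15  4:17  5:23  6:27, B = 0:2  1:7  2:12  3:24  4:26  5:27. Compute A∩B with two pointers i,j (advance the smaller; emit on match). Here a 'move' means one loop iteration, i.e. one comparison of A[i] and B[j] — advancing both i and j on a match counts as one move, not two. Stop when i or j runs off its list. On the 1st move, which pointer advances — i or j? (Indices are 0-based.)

j

i=0 j=0: 6>2, j++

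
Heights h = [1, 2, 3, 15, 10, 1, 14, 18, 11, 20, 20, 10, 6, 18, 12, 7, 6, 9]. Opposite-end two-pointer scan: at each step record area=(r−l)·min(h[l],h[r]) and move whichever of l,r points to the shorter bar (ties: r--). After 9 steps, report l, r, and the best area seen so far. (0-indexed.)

l=0 r=17: min(1,9)*17=17 best=17 *, l++
l=1 r=17: min(2,9)*16=32 best=32 *, l++
l=2 r=17: min(3,9)*15=45 best=45 *, l++
l=3 r=17: min(15,9)*14=126 best=126 *, r--
l=3 r=16: min(15,6)*13=78 best=126, r--
l=3 r=15: min(15,7)*12=84 best=126, r--
l=3 r=14: min(15,12)*11=132 best=132 *, r--
l=3 r=13: min(15,18)*10=150 best=150 *, l++
l=4 r=13: min(10,18)*9=90 best=150, l++

l=5, r=13, best area=150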